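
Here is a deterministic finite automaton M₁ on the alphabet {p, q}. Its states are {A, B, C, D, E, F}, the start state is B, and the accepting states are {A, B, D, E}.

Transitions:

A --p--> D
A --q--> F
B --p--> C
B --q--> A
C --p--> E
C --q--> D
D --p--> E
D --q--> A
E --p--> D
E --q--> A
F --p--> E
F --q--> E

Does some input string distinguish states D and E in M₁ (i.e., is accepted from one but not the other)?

No

All states are reachable from the start state.
P0 = {A,B,D,E} | {C,F}.
On input p, block {A,B,D,E} splits into {A,D,E} and {B}.
Split {A,D,E} by δ(·,q) → {D,E} and {A}.
No further refinement is possible. Final partition (4 blocks): {D,E} | {C,F} | {B} | {A}.
D and E lie in the same block of the stable partition, so they are equivalent — no string distinguishes them.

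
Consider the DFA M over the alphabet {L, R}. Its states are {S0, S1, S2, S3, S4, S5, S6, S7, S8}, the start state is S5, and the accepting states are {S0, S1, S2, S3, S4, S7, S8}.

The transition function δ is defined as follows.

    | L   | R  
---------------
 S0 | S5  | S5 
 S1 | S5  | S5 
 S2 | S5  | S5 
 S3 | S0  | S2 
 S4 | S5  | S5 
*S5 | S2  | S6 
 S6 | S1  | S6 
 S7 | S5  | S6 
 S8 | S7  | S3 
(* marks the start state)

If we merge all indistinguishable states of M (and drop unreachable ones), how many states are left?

States {S0,S3,S4,S7,S8} cannot be reached from the start state, so discard them.
Start with accepting vs non-accepting: {S1,S2} | {S5,S6}.
The partition is now stable with 2 blocks: {S1,S2} | {S5,S6}.

2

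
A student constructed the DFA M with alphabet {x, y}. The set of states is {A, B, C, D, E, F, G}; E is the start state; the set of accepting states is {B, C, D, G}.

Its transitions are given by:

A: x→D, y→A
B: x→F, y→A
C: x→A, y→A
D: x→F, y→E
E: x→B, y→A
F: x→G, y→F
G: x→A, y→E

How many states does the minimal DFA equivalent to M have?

Reachable states from the start: {A,B,D,E,F,G}. Unreachable: {C} — drop them.
Start with accepting vs non-accepting: {B,D,G} | {A,E,F}.
Stable partition: {B,D,G} | {A,E,F} — 2 equivalence classes.

2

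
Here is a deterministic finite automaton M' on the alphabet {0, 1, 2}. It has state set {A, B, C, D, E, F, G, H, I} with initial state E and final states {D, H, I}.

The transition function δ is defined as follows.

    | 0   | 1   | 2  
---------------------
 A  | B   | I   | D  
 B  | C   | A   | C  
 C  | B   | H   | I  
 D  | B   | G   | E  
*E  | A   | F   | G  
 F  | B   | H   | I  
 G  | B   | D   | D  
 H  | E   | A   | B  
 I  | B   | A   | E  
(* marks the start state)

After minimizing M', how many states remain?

Initial partition by acceptance: {D,H,I} | {A,B,C,E,F,G}.
Split {A,B,C,E,F,G} by δ(·,1) → {A,C,F,G} and {B,E}.
No further refinement is possible. Final partition (3 blocks): {D,H,I} | {A,C,F,G} | {B,E}.

3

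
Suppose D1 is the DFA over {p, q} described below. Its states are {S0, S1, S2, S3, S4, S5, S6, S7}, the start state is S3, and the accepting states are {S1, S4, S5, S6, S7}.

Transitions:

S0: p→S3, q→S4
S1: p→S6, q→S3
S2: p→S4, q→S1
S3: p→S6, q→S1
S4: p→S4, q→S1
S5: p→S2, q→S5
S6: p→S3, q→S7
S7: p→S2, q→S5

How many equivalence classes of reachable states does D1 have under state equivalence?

First remove the unreachable states {S0}; 7 states remain.
Initial partition by acceptance: {S1,S4,S5,S6,S7} | {S2,S3}.
Refine {S1,S4,S5,S6,S7} on symbol p: members go to different blocks, giving {S5,S6,S7} and {S1,S4}.
On input p, block {S2,S3} splits into {S2} and {S3}.
On input p, block {S5,S6,S7} splits into {S5,S7} and {S6}.
Split {S1,S4} by δ(·,p) → {S1} and {S4}.
No further refinement is possible. Final partition (6 blocks): {S5,S7} | {S2} | {S1} | {S3} | {S6} | {S4}.

6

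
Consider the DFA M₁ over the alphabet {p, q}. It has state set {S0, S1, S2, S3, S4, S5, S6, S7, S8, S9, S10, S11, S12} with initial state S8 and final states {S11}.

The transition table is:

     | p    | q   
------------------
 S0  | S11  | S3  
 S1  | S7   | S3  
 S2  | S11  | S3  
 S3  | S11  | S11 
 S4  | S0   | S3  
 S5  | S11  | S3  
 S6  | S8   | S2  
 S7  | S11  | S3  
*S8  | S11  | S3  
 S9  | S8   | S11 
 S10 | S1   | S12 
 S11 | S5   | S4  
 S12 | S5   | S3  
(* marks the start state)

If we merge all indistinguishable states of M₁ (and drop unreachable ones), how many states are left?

4

Reachable states from the start: {S0,S3,S4,S5,S8,S11}. Unreachable: {S1,S2,S6,S7,S9,S10,S12} — drop them.
Initial partition by acceptance: {S11} | {S0,S3,S4,S5,S8}.
Refine {S0,S3,S4,S5,S8} on symbol p: members go to different blocks, giving {S0,S3,S5,S8} and {S4}.
On input q, block {S0,S3,S5,S8} splits into {S0,S5,S8} and {S3}.
The partition is now stable with 4 blocks: {S11} | {S0,S5,S8} | {S4} | {S3}.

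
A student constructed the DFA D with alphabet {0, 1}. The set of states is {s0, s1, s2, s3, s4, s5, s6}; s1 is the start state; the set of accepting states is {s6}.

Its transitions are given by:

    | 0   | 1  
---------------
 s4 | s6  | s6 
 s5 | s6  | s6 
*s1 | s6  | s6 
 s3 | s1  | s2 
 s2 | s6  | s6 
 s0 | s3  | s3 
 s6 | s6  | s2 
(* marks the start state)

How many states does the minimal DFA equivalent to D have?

First remove the unreachable states {s0,s3,s4,s5}; 3 states remain.
P0 = {s6} | {s1,s2}.
The partition is now stable with 2 blocks: {s6} | {s1,s2}.

2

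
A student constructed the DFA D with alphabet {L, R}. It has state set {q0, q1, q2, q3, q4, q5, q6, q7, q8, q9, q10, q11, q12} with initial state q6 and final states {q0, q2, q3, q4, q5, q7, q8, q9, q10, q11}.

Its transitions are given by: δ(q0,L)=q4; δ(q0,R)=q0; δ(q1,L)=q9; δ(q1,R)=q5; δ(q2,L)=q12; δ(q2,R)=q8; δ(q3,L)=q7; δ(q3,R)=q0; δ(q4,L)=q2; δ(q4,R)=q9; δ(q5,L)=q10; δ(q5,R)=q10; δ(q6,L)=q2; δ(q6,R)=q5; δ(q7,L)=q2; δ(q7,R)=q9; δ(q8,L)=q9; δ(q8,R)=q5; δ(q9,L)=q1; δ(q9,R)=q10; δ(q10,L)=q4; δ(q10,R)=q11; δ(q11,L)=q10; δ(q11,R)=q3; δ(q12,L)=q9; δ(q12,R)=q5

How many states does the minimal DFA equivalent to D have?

10

Start with accepting vs non-accepting: {q0,q2,q3,q4,q5,q7,q8,q9,q10,q11} | {q1,q6,q12}.
Refine {q0,q2,q3,q4,q5,q7,q8,q9,q10,q11} on symbol L: members go to different blocks, giving {q0,q3,q4,q5,q7,q8,q10,q11} and {q2,q9}.
Split {q0,q3,q4,q5,q7,q8,q10,q11} by δ(·,L) → {q0,q3,q5,q10,q11} and {q4,q7,q8}.
Split {q0,q3,q5,q10,q11} by δ(·,L) → {q0,q3,q10} and {q5,q11}.
Refine {q0,q3,q10} on symbol R: members go to different blocks, giving {q0,q3} and {q10}.
Refine {q2,q9} on symbol R: members go to different blocks, giving {q2} and {q9}.
Split {q1,q6,q12} by δ(·,L) → {q1,q12} and {q6}.
Split {q4,q7,q8} by δ(·,L) → {q4,q7} and {q8}.
Refine {q5,q11} on symbol R: members go to different blocks, giving {q5} and {q11}.
No further refinement is possible. Final partition (10 blocks): {q0,q3} | {q1,q12} | {q2} | {q4,q7} | {q5} | {q10} | {q9} | {q6} | {q8} | {q11}.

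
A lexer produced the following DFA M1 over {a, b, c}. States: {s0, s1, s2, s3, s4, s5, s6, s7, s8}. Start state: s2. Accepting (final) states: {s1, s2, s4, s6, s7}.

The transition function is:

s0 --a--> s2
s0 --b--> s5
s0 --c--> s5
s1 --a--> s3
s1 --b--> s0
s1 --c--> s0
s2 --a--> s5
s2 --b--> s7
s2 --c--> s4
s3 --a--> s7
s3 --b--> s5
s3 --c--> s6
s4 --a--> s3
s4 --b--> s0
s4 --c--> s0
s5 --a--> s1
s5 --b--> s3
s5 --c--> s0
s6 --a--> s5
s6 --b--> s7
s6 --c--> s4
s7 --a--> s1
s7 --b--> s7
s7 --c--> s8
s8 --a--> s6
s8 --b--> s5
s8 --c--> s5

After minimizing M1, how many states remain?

All states are reachable from the start state.
Start with accepting vs non-accepting: {s1,s2,s4,s6,s7} | {s0,s3,s5,s8}.
Split {s1,s2,s4,s6,s7} by δ(·,a) → {s1,s2,s4,s6} and {s7}.
Refine {s1,s2,s4,s6} on symbol b: members go to different blocks, giving {s1,s4} and {s2,s6}.
On input a, block {s0,s3,s5,s8} splits into {s0,s8} and {s3} and {s5}.
The partition is now stable with 6 blocks: {s1,s4} | {s0,s8} | {s7} | {s2,s6} | {s3} | {s5}.

6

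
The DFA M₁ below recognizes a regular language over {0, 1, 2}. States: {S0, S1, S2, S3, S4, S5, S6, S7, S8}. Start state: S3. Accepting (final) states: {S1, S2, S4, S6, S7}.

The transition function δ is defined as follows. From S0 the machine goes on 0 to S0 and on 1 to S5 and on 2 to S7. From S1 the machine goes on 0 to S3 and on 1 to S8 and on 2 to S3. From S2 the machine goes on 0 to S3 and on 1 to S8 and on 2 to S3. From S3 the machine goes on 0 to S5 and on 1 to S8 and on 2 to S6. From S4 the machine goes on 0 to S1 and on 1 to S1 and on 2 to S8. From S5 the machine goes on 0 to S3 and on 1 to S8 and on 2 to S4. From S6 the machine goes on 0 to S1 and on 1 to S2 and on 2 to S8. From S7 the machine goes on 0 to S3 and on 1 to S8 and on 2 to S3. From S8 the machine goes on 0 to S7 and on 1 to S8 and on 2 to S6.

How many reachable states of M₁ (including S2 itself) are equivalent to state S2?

First remove the unreachable states {S0}; 8 states remain.
P0 = {S1,S2,S4,S6,S7} | {S3,S5,S8}.
Split {S1,S2,S4,S6,S7} by δ(·,0) → {S1,S2,S7} and {S4,S6}.
On input 0, block {S3,S5,S8} splits into {S3,S5} and {S8}.
No further refinement is possible. Final partition (4 blocks): {S1,S2,S7} | {S3,S5} | {S4,S6} | {S8}.
State S2 belongs to the block {S1,S2,S7}, which has 3 states.

3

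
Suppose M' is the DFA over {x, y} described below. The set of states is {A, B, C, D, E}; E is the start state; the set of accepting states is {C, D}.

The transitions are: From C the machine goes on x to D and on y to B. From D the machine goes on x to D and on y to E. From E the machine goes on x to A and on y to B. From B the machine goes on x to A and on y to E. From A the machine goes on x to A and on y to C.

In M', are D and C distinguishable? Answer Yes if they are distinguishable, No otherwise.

All states are reachable from the start state.
P0 = {C,D} | {A,B,E}.
Split {A,B,E} by δ(·,y) → {B,E} and {A}.
The partition is now stable with 3 blocks: {C,D} | {B,E} | {A}.
D and C lie in the same block of the stable partition, so they are equivalent — no string distinguishes them.

No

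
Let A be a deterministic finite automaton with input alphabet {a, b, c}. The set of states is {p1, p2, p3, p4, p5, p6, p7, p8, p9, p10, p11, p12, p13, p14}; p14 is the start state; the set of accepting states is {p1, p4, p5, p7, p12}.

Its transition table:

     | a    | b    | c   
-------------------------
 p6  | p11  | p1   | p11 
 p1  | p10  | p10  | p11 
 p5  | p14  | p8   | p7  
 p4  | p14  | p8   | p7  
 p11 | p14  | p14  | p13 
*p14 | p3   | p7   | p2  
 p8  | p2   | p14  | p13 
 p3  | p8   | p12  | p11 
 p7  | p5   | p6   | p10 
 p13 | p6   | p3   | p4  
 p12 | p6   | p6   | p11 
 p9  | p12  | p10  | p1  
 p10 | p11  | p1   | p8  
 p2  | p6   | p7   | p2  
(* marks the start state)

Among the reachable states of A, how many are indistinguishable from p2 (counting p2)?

2

Reachable states from the start: {p1,p2,p3,p4,p5,p6,p7,p8,p10,p11,p12,p13,p14}. Unreachable: {p9} — drop them.
Initial partition by acceptance: {p1,p4,p5,p7,p12} | {p2,p3,p6,p8,p10,p11,p13,p14}.
Refine {p1,p4,p5,p7,p12} on symbol a: members go to different blocks, giving {p1,p4,p5,p12} and {p7}.
Refine {p1,p4,p5,p12} on symbol c: members go to different blocks, giving {p1,p12} and {p4,p5}.
Refine {p2,p3,p6,p8,p10,p11,p13,p14} on symbol b: members go to different blocks, giving {p3,p6,p10} and {p8,p11,p13} and {p2,p14}.
Refine {p8,p11,p13} on symbol a: members go to different blocks, giving {p8,p11} and {p13}.
No further refinement is possible. Final partition (7 blocks): {p1,p12} | {p3,p6,p10} | {p7} | {p4,p5} | {p8,p11} | {p2,p14} | {p13}.
State p2 belongs to the block {p2,p14}, which has 2 states.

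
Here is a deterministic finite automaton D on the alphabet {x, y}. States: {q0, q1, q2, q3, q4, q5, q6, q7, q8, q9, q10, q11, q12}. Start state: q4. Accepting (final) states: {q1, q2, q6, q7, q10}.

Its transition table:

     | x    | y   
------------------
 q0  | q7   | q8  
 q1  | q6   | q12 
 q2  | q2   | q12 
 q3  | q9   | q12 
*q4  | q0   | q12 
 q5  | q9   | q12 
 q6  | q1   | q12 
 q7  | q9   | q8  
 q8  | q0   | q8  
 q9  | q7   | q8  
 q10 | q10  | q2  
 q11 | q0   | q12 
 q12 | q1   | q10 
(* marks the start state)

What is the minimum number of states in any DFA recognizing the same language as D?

States {q3,q5,q11} cannot be reached from the start state, so discard them.
Start with accepting vs non-accepting: {q1,q2,q6,q7,q10} | {q0,q4,q8,q9,q12}.
Refine {q1,q2,q6,q7,q10} on symbol x: members go to different blocks, giving {q1,q2,q6,q10} and {q7}.
Split {q1,q2,q6,q10} by δ(·,y) → {q1,q2,q6} and {q10}.
Refine {q0,q4,q8,q9,q12} on symbol x: members go to different blocks, giving {q0,q9} and {q4,q8} and {q12}.
Split {q4,q8} by δ(·,y) → {q4} and {q8}.
Stable partition: {q1,q2,q6} | {q0,q9} | {q7} | {q10} | {q4} | {q12} | {q8} — 7 equivalence classes.

7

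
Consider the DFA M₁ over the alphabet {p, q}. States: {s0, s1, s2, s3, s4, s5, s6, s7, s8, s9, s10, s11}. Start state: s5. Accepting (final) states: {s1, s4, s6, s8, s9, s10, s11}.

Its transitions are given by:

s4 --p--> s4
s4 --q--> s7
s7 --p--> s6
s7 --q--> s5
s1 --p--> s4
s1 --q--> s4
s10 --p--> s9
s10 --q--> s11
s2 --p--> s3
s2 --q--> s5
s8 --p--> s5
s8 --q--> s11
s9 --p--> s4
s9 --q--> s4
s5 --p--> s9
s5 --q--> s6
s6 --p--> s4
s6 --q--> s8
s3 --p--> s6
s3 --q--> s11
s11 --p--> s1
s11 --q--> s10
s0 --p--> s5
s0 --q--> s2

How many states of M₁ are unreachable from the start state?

3

BFS from s5 reaches {s1, s4, s5, s6, s7, s8, s9, s10, s11}; the 3 state(s) s0, s2, s3 are never visited.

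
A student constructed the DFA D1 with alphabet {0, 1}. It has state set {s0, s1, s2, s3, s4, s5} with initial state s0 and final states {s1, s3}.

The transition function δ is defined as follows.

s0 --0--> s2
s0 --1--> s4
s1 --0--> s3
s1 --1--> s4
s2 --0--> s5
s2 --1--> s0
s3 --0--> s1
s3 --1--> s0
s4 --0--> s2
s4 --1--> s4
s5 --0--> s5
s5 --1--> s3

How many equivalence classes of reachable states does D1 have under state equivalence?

Every state is reachable, so we keep all 6.
Start with accepting vs non-accepting: {s1,s3} | {s0,s2,s4,s5}.
Split {s0,s2,s4,s5} by δ(·,1) → {s0,s2,s4} and {s5}.
Refine {s0,s2,s4} on symbol 0: members go to different blocks, giving {s0,s4} and {s2}.
The partition is now stable with 4 blocks: {s1,s3} | {s0,s4} | {s5} | {s2}.

4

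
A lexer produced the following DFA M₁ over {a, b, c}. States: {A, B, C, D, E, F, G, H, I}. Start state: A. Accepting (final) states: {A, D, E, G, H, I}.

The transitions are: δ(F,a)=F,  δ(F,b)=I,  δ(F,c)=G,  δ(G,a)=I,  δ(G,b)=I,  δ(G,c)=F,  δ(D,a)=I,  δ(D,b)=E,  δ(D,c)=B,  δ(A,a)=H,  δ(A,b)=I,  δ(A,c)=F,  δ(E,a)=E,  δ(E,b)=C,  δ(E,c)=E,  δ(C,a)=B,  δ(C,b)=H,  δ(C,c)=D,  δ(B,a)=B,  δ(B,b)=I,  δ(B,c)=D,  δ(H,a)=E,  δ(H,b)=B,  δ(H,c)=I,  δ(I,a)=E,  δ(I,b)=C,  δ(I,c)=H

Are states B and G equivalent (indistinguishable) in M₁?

No

Start with accepting vs non-accepting: {A,D,E,G,H,I} | {B,C,F}.
Split {A,D,E,G,H,I} by δ(·,b) → {A,D,G} and {E,H,I}.
The partition is now stable with 3 blocks: {A,D,G} | {B,C,F} | {E,H,I}.
B and G end up in different blocks, so they are distinguishable. For instance, the string 'ε' is accepted from only G.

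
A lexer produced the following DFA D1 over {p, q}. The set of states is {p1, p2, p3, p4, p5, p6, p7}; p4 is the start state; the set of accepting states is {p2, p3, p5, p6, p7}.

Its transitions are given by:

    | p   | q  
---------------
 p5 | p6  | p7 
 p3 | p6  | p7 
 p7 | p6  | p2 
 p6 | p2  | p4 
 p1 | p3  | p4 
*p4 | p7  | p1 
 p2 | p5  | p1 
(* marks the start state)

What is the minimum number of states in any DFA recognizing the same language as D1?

6

Every state is reachable, so we keep all 7.
P0 = {p2,p3,p5,p6,p7} | {p1,p4}.
On input q, block {p2,p3,p5,p6,p7} splits into {p3,p5,p7} and {p2,p6}.
Refine {p3,p5,p7} on symbol q: members go to different blocks, giving {p3,p5} and {p7}.
Refine {p1,p4} on symbol p: members go to different blocks, giving {p1} and {p4}.
Split {p2,p6} by δ(·,p) → {p2} and {p6}.
The partition is now stable with 6 blocks: {p3,p5} | {p1} | {p2} | {p7} | {p4} | {p6}.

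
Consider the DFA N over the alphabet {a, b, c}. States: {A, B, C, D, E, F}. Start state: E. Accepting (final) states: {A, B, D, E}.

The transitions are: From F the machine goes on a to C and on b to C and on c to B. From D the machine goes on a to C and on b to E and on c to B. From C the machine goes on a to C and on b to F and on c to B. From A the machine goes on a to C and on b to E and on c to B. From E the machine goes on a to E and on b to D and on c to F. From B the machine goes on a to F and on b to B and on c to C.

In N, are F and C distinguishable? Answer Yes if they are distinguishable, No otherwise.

No

States {A} cannot be reached from the start state, so discard them.
Initial partition by acceptance: {B,D,E} | {C,F}.
Refine {B,D,E} on symbol a: members go to different blocks, giving {B,D} and {E}.
Split {B,D} by δ(·,b) → {B} and {D}.
Stable partition: {B} | {C,F} | {E} | {D} — 4 equivalence classes.
F and C lie in the same block of the stable partition, so they are equivalent — no string distinguishes them.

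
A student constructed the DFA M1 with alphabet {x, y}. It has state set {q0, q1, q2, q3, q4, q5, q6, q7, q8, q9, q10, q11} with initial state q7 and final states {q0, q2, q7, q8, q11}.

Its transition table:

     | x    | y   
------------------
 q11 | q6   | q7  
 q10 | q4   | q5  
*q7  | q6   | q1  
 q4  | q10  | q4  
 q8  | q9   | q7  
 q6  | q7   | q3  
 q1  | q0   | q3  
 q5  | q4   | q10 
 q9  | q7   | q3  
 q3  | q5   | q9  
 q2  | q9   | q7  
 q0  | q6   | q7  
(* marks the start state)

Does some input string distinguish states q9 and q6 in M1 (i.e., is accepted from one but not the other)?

No

First remove the unreachable states {q2,q8,q11}; 9 states remain.
P0 = {q0,q7} | {q1,q3,q4,q5,q6,q9,q10}.
Split {q0,q7} by δ(·,y) → {q0} and {q7}.
On input x, block {q1,q3,q4,q5,q6,q9,q10} splits into {q3,q4,q5,q10} and {q6,q9} and {q1}.
On input y, block {q3,q4,q5,q10} splits into {q4,q5,q10} and {q3}.
No further refinement is possible. Final partition (6 blocks): {q0} | {q4,q5,q10} | {q7} | {q6,q9} | {q1} | {q3}.
q9 and q6 lie in the same block of the stable partition, so they are equivalent — no string distinguishes them.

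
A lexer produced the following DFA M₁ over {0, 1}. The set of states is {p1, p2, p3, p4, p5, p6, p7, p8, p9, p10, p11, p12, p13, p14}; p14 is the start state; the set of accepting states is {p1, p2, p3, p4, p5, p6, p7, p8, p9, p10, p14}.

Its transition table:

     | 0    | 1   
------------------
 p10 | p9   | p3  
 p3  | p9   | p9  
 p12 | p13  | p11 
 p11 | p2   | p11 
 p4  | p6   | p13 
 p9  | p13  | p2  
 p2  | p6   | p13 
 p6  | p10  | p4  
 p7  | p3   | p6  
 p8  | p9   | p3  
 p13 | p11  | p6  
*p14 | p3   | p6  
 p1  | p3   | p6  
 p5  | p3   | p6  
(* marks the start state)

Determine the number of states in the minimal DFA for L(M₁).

States {p1,p5,p7,p8,p12} cannot be reached from the start state, so discard them.
Start with accepting vs non-accepting: {p2,p3,p4,p6,p9,p10,p14} | {p11,p13}.
Split {p2,p3,p4,p6,p9,p10,p14} by δ(·,0) → {p2,p3,p4,p6,p10,p14} and {p9}.
Split {p2,p3,p4,p6,p10,p14} by δ(·,0) → {p2,p4,p6,p14} and {p3,p10}.
Refine {p2,p4,p6,p14} on symbol 0: members go to different blocks, giving {p2,p4} and {p6,p14}.
Split {p11,p13} by δ(·,0) → {p11} and {p13}.
Split {p3,p10} by δ(·,1) → {p3} and {p10}.
On input 0, block {p6,p14} splits into {p6} and {p14}.
Stable partition: {p2,p4} | {p11} | {p9} | {p3} | {p6} | {p13} | {p10} | {p14} — 8 equivalence classes.

8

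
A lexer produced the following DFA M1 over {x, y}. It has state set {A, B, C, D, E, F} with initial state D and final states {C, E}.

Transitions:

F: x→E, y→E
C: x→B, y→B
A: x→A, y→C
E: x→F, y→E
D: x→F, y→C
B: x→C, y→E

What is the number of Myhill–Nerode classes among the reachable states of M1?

5

First remove the unreachable states {A}; 5 states remain.
Start with accepting vs non-accepting: {C,E} | {B,D,F}.
Split {C,E} by δ(·,y) → {C} and {E}.
Split {B,D,F} by δ(·,x) → {B} and {D} and {F}.
No further refinement is possible. Final partition (5 blocks): {C} | {B} | {E} | {D} | {F}.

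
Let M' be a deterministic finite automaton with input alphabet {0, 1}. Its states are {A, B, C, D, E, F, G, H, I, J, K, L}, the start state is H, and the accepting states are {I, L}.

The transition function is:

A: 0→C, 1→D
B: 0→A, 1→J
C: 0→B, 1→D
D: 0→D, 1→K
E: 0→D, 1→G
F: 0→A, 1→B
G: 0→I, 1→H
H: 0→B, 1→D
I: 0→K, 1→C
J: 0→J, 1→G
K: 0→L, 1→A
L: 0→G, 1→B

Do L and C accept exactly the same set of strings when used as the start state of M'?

Reachable states from the start: {A,B,C,D,G,H,I,J,K,L}. Unreachable: {E,F} — drop them.
Initial partition by acceptance: {I,L} | {A,B,C,D,G,H,J,K}.
Refine {A,B,C,D,G,H,J,K} on symbol 0: members go to different blocks, giving {A,B,C,D,H,J} and {G,K}.
Refine {A,B,C,D,H,J} on symbol 1: members go to different blocks, giving {A,B,C,H} and {D,J}.
The partition is now stable with 4 blocks: {I,L} | {A,B,C,H} | {G,K} | {D,J}.
L and C end up in different blocks, so they are distinguishable. For instance, the string 'ε' is accepted from only L.

No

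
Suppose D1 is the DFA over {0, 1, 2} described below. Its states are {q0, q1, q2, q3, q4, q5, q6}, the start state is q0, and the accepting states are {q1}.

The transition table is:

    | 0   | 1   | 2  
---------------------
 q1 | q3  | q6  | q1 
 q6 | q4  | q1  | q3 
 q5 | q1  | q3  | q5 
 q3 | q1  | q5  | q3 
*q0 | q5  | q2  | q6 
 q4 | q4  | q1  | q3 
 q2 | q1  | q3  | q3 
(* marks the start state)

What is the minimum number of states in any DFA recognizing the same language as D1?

4

Start with accepting vs non-accepting: {q1} | {q0,q2,q3,q4,q5,q6}.
On input 0, block {q0,q2,q3,q4,q5,q6} splits into {q0,q4,q6} and {q2,q3,q5}.
On input 0, block {q0,q4,q6} splits into {q4,q6} and {q0}.
No further refinement is possible. Final partition (4 blocks): {q1} | {q4,q6} | {q2,q3,q5} | {q0}.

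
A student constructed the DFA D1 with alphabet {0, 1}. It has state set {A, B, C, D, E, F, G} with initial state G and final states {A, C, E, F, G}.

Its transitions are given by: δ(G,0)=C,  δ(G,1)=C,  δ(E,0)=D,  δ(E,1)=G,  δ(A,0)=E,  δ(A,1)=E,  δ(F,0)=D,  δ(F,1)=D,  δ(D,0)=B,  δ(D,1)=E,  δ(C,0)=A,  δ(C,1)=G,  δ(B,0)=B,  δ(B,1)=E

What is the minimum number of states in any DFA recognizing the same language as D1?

5

States {F} cannot be reached from the start state, so discard them.
Initial partition by acceptance: {A,C,E,G} | {B,D}.
Refine {A,C,E,G} on symbol 0: members go to different blocks, giving {A,C,G} and {E}.
Split {A,C,G} by δ(·,0) → {C,G} and {A}.
On input 0, block {C,G} splits into {C} and {G}.
Stable partition: {C} | {B,D} | {E} | {A} | {G} — 5 equivalence classes.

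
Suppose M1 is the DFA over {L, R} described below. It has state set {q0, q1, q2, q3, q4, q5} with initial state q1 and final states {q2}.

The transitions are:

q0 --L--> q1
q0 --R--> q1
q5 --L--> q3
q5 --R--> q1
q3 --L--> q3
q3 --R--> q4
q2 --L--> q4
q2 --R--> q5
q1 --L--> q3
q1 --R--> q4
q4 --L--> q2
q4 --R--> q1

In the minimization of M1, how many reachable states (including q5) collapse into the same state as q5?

First remove the unreachable states {q0}; 5 states remain.
Initial partition by acceptance: {q2} | {q1,q3,q4,q5}.
Split {q1,q3,q4,q5} by δ(·,L) → {q1,q3,q5} and {q4}.
Refine {q1,q3,q5} on symbol R: members go to different blocks, giving {q1,q3} and {q5}.
The partition is now stable with 4 blocks: {q2} | {q1,q3} | {q4} | {q5}.
The equivalence class containing q5 is {q5}, of size 1.

1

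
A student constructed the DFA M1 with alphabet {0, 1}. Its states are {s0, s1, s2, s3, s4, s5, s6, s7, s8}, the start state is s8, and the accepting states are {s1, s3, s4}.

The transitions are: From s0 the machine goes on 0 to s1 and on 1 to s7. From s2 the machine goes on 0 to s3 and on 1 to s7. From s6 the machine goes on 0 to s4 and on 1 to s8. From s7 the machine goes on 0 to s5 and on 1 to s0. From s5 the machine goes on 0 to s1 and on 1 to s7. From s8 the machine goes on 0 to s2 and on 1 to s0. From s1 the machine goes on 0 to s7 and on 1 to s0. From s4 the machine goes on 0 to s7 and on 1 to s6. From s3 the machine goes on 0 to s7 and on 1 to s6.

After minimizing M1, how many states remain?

P0 = {s1,s3,s4} | {s0,s2,s5,s6,s7,s8}.
Refine {s0,s2,s5,s6,s7,s8} on symbol 0: members go to different blocks, giving {s0,s2,s5,s6} and {s7,s8}.
No further refinement is possible. Final partition (3 blocks): {s1,s3,s4} | {s0,s2,s5,s6} | {s7,s8}.

3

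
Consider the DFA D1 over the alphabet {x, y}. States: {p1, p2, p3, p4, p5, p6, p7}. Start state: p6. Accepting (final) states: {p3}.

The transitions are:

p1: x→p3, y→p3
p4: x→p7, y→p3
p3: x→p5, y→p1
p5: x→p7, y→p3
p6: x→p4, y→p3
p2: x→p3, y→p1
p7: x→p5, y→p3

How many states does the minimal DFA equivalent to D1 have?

3

States {p2} cannot be reached from the start state, so discard them.
Initial partition by acceptance: {p3} | {p1,p4,p5,p6,p7}.
On input x, block {p1,p4,p5,p6,p7} splits into {p4,p5,p6,p7} and {p1}.
Stable partition: {p3} | {p4,p5,p6,p7} | {p1} — 3 equivalence classes.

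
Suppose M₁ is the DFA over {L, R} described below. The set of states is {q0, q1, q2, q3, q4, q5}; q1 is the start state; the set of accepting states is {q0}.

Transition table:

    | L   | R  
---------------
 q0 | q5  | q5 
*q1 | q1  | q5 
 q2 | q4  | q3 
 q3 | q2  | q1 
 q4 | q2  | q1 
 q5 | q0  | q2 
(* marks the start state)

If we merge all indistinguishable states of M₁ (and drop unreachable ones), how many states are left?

5

All states are reachable from the start state.
Initial partition by acceptance: {q0} | {q1,q2,q3,q4,q5}.
Refine {q1,q2,q3,q4,q5} on symbol L: members go to different blocks, giving {q1,q2,q3,q4} and {q5}.
Refine {q1,q2,q3,q4} on symbol R: members go to different blocks, giving {q2,q3,q4} and {q1}.
On input R, block {q2,q3,q4} splits into {q3,q4} and {q2}.
No further refinement is possible. Final partition (5 blocks): {q0} | {q3,q4} | {q5} | {q1} | {q2}.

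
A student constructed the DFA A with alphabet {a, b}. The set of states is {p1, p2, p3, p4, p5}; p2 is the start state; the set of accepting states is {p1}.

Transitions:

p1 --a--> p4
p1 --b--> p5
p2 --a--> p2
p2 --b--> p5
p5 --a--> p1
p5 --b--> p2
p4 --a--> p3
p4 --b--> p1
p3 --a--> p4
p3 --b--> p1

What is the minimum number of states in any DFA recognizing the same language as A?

All states are reachable from the start state.
Start with accepting vs non-accepting: {p1} | {p2,p3,p4,p5}.
Refine {p2,p3,p4,p5} on symbol a: members go to different blocks, giving {p2,p3,p4} and {p5}.
On input b, block {p2,p3,p4} splits into {p3,p4} and {p2}.
The partition is now stable with 4 blocks: {p1} | {p3,p4} | {p5} | {p2}.

4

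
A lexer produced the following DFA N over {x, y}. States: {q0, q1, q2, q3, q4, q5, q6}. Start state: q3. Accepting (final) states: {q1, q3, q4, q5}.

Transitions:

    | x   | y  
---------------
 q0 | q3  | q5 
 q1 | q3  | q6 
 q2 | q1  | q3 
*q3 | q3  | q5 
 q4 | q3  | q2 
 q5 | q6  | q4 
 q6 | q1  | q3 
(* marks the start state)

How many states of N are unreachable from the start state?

BFS from q3 reaches {q1, q2, q3, q4, q5, q6}; the 1 state(s) q0 are never visited.

1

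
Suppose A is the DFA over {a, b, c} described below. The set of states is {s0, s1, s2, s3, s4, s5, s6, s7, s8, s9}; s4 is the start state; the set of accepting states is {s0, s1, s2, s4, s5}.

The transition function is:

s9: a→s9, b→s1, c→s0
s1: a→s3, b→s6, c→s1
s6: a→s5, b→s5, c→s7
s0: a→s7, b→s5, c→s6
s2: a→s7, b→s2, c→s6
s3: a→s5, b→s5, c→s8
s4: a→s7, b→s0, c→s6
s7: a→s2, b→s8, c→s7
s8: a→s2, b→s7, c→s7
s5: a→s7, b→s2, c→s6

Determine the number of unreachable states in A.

No path from s4 leads to s1, s3, s9; the other 7 states are all reachable.

3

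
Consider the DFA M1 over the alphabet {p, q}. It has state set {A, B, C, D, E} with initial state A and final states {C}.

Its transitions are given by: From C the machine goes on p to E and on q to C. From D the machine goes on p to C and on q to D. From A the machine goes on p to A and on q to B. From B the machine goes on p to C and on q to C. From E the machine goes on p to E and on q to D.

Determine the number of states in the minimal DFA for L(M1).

Initial partition by acceptance: {C} | {A,B,D,E}.
Refine {A,B,D,E} on symbol p: members go to different blocks, giving {A,E} and {B,D}.
Split {B,D} by δ(·,q) → {B} and {D}.
On input q, block {A,E} splits into {A} and {E}.
Stable partition: {C} | {A} | {B} | {D} | {E} — 5 equivalence classes.

5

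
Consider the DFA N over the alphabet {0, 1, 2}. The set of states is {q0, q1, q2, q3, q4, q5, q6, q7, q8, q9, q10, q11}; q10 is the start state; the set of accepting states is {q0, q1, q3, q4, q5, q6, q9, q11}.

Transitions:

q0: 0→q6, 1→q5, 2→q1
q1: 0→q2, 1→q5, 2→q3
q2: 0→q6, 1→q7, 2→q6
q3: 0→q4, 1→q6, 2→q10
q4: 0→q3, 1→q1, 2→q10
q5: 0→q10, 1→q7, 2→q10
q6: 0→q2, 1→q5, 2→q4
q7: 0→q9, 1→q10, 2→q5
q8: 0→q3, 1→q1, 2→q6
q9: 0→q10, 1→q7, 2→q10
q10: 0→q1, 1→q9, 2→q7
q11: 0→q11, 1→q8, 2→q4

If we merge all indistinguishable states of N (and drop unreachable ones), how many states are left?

6

First remove the unreachable states {q0,q8,q11}; 9 states remain.
Initial partition by acceptance: {q1,q3,q4,q5,q6,q9} | {q2,q7,q10}.
Split {q1,q3,q4,q5,q6,q9} by δ(·,0) → {q1,q5,q6,q9} and {q3,q4}.
On input 1, block {q1,q5,q6,q9} splits into {q1,q6} and {q5,q9}.
Split {q2,q7,q10} by δ(·,0) → {q2,q10} and {q7}.
Split {q2,q10} by δ(·,1) → {q2} and {q10}.
No further refinement is possible. Final partition (6 blocks): {q1,q6} | {q2} | {q3,q4} | {q5,q9} | {q7} | {q10}.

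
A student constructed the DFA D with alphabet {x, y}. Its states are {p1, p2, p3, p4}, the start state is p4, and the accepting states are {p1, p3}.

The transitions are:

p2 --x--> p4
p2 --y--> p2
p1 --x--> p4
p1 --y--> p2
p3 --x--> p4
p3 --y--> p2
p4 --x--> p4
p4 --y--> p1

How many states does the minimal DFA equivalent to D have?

3

Reachable states from the start: {p1,p2,p4}. Unreachable: {p3} — drop them.
Initial partition by acceptance: {p1} | {p2,p4}.
Split {p2,p4} by δ(·,y) → {p2} and {p4}.
The partition is now stable with 3 blocks: {p1} | {p2} | {p4}.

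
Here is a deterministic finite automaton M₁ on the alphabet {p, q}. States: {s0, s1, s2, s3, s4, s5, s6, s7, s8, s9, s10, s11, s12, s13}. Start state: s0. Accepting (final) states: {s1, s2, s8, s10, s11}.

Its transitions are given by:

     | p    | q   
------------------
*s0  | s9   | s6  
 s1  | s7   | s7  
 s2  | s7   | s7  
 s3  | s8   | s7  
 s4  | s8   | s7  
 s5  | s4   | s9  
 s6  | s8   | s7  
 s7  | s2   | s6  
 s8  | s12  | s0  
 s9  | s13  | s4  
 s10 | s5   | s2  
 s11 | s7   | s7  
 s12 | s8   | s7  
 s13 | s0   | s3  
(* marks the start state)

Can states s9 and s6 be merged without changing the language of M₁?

No

Reachable states from the start: {s0,s2,s3,s4,s6,s7,s8,s9,s12,s13}. Unreachable: {s1,s5,s10,s11} — drop them.
P0 = {s2,s8} | {s0,s3,s4,s6,s7,s9,s12,s13}.
On input p, block {s0,s3,s4,s6,s7,s9,s12,s13} splits into {s3,s4,s6,s7,s12} and {s0,s9,s13}.
On input q, block {s2,s8} splits into {s2} and {s8}.
Refine {s3,s4,s6,s7,s12} on symbol p: members go to different blocks, giving {s3,s4,s6,s12} and {s7}.
No further refinement is possible. Final partition (5 blocks): {s2} | {s3,s4,s6,s12} | {s0,s9,s13} | {s8} | {s7}.
s9 and s6 end up in different blocks, so they are distinguishable. For instance, the string 'p' is accepted from only s6.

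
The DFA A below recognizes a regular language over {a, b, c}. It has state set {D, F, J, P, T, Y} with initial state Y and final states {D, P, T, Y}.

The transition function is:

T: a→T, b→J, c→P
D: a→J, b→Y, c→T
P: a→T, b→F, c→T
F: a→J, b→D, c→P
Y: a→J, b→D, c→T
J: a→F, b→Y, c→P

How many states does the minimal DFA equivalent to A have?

All states are reachable from the start state.
P0 = {D,P,T,Y} | {F,J}.
Refine {D,P,T,Y} on symbol a: members go to different blocks, giving {P,T} and {D,Y}.
No further refinement is possible. Final partition (3 blocks): {P,T} | {F,J} | {D,Y}.

3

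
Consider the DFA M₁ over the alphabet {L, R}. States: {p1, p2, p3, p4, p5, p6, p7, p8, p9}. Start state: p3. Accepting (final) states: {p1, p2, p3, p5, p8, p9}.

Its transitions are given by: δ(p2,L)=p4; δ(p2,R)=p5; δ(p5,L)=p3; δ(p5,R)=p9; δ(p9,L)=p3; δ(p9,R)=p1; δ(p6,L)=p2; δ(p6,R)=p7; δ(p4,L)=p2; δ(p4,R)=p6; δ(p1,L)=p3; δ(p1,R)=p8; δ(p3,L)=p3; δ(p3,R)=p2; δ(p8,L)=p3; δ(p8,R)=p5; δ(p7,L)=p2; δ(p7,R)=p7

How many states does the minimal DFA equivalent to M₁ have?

Initial partition by acceptance: {p1,p2,p3,p5,p8,p9} | {p4,p6,p7}.
On input L, block {p1,p2,p3,p5,p8,p9} splits into {p1,p3,p5,p8,p9} and {p2}.
On input R, block {p1,p3,p5,p8,p9} splits into {p1,p5,p8,p9} and {p3}.
The partition is now stable with 4 blocks: {p1,p5,p8,p9} | {p4,p6,p7} | {p2} | {p3}.

4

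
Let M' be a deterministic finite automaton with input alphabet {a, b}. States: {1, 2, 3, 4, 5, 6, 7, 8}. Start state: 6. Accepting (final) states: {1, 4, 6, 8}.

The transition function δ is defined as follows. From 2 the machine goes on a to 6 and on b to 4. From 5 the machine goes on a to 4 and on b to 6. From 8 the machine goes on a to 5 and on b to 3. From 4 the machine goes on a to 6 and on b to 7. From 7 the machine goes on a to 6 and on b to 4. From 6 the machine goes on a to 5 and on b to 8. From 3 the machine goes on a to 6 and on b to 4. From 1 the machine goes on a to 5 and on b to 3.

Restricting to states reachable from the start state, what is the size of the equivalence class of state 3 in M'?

First remove the unreachable states {1,2}; 6 states remain.
Start with accepting vs non-accepting: {4,6,8} | {3,5,7}.
Split {4,6,8} by δ(·,a) → {6,8} and {4}.
Refine {6,8} on symbol b: members go to different blocks, giving {6} and {8}.
Split {3,5,7} by δ(·,a) → {3,7} and {5}.
No further refinement is possible. Final partition (5 blocks): {6} | {3,7} | {4} | {8} | {5}.
State 3 belongs to the block {3,7}, which has 2 states.

2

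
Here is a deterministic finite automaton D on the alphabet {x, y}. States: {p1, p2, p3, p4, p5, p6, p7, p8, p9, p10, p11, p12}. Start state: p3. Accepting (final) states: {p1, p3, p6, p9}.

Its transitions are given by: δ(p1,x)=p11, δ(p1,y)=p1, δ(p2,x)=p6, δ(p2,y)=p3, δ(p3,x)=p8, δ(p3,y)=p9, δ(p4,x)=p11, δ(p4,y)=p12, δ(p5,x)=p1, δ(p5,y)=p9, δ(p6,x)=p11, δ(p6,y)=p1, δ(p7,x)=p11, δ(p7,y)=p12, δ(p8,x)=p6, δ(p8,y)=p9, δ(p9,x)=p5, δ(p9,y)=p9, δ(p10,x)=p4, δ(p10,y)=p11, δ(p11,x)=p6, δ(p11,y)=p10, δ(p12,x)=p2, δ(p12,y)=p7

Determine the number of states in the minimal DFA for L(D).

7

Initial partition by acceptance: {p1,p3,p6,p9} | {p2,p4,p5,p7,p8,p10,p11,p12}.
On input x, block {p2,p4,p5,p7,p8,p10,p11,p12} splits into {p2,p5,p8,p11} and {p4,p7,p10,p12}.
On input y, block {p2,p5,p8,p11} splits into {p2,p5,p8} and {p11}.
On input x, block {p1,p3,p6,p9} splits into {p1,p6} and {p3,p9}.
On input x, block {p4,p7,p10,p12} splits into {p4,p7} and {p10} and {p12}.
No further refinement is possible. Final partition (7 blocks): {p1,p6} | {p2,p5,p8} | {p4,p7} | {p11} | {p3,p9} | {p10} | {p12}.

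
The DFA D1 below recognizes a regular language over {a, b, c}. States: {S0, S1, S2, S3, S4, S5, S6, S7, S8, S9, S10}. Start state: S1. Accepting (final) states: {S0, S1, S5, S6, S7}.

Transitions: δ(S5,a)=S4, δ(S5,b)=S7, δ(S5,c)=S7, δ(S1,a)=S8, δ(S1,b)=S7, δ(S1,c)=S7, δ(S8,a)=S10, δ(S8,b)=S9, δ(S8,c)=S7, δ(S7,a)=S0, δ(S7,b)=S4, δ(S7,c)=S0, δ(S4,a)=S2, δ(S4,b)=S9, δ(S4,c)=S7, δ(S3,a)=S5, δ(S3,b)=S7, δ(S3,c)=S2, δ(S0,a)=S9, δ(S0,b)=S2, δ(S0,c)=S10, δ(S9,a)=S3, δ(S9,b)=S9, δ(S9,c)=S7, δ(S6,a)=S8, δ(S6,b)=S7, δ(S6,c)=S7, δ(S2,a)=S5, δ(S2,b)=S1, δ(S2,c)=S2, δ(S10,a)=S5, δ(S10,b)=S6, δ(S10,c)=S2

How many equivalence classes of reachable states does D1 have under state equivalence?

Every state is reachable, so we keep all 11.
P0 = {S0,S1,S5,S6,S7} | {S2,S3,S4,S8,S9,S10}.
Refine {S0,S1,S5,S6,S7} on symbol a: members go to different blocks, giving {S0,S1,S5,S6} and {S7}.
On input b, block {S0,S1,S5,S6} splits into {S1,S5,S6} and {S0}.
Split {S2,S3,S4,S8,S9,S10} by δ(·,a) → {S2,S3,S10} and {S4,S8,S9}.
Split {S2,S3,S10} by δ(·,b) → {S2,S10} and {S3}.
On input a, block {S4,S8,S9} splits into {S4,S8} and {S9}.
The partition is now stable with 7 blocks: {S1,S5,S6} | {S2,S10} | {S7} | {S0} | {S4,S8} | {S3} | {S9}.

7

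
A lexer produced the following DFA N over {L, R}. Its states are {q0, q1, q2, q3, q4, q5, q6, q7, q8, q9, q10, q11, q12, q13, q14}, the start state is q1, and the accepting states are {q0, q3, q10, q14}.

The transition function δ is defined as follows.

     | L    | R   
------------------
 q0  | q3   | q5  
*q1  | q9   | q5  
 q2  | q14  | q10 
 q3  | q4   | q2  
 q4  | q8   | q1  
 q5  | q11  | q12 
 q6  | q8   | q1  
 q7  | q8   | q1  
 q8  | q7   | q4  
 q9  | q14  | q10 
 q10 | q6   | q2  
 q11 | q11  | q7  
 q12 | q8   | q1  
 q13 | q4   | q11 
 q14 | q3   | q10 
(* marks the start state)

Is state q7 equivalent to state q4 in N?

Yes

First remove the unreachable states {q0,q13}; 13 states remain.
Initial partition by acceptance: {q3,q10,q14} | {q1,q2,q4,q5,q6,q7,q8,q9,q11,q12}.
On input L, block {q3,q10,q14} splits into {q3,q10} and {q14}.
Split {q1,q2,q4,q5,q6,q7,q8,q9,q11,q12} by δ(·,L) → {q1,q4,q5,q6,q7,q8,q11,q12} and {q2,q9}.
Refine {q1,q4,q5,q6,q7,q8,q11,q12} on symbol L: members go to different blocks, giving {q4,q5,q6,q7,q8,q11,q12} and {q1}.
On input R, block {q4,q5,q6,q7,q8,q11,q12} splits into {q4,q6,q7,q12} and {q5,q8,q11}.
Refine {q5,q8,q11} on symbol L: members go to different blocks, giving {q5,q11} and {q8}.
No further refinement is possible. Final partition (7 blocks): {q3,q10} | {q4,q6,q7,q12} | {q14} | {q2,q9} | {q1} | {q5,q11} | {q8}.
q7 and q4 lie in the same block of the stable partition, so they are equivalent — no string distinguishes them.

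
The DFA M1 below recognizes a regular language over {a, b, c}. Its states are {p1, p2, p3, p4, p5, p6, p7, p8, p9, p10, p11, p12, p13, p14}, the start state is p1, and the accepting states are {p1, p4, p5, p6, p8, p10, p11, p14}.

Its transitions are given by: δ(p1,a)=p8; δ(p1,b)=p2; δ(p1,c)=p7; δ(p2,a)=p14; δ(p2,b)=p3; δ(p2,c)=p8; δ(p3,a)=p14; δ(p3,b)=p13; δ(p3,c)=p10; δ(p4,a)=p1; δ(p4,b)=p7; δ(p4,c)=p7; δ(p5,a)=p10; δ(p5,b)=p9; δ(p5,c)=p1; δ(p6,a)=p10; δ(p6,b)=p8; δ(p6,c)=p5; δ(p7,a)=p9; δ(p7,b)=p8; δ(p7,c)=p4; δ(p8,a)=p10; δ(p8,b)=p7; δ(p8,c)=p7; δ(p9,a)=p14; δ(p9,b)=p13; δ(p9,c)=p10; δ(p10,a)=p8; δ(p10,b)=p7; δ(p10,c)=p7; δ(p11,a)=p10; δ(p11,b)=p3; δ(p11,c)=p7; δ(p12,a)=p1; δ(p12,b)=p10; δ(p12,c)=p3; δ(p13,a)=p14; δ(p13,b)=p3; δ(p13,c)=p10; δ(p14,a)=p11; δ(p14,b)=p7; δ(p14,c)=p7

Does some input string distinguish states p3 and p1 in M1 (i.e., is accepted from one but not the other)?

Yes

Reachable states from the start: {p1,p2,p3,p4,p7,p8,p9,p10,p11,p13,p14}. Unreachable: {p5,p6,p12} — drop them.
P0 = {p1,p4,p8,p10,p11,p14} | {p2,p3,p7,p9,p13}.
On input a, block {p2,p3,p7,p9,p13} splits into {p2,p3,p9,p13} and {p7}.
On input b, block {p1,p4,p8,p10,p11,p14} splits into {p4,p8,p10,p14} and {p1,p11}.
On input a, block {p4,p8,p10,p14} splits into {p4,p14} and {p8,p10}.
Stable partition: {p4,p14} | {p2,p3,p9,p13} | {p7} | {p1,p11} | {p8,p10} — 5 equivalence classes.
p3 and p1 end up in different blocks, so they are distinguishable. For instance, the string 'ε' is accepted from only p1.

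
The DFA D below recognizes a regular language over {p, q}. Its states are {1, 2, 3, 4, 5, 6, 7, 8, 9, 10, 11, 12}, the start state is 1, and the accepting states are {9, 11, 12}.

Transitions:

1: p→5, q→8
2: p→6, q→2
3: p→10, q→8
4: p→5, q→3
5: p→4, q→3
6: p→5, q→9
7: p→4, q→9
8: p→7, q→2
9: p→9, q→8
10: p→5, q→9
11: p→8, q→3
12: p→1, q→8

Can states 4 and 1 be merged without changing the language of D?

Yes

First remove the unreachable states {11,12}; 10 states remain.
Initial partition by acceptance: {9} | {1,2,3,4,5,6,7,8,10}.
On input q, block {1,2,3,4,5,6,7,8,10} splits into {1,2,3,4,5,8} and {6,7,10}.
Split {1,2,3,4,5,8} by δ(·,p) → {1,4,5} and {2,3,8}.
No further refinement is possible. Final partition (4 blocks): {9} | {1,4,5} | {6,7,10} | {2,3,8}.
4 and 1 lie in the same block of the stable partition, so they are equivalent — no string distinguishes them.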